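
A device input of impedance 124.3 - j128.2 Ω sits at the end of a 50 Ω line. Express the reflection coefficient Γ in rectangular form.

Γ ≈ 0.628 − j0.274

Γ = (Z_L − Z_0)/(Z_L + Z_0) = (74.3 − j128.2)/(174.3 − j128.2)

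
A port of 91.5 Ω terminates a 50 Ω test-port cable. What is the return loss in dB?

Γ = (91.5 − 50)/(91.5 + 50) = 0.293
RL = −20·log₁₀|Γ| = −20·log₁₀(0.293)

RL ≈ 10.7 dB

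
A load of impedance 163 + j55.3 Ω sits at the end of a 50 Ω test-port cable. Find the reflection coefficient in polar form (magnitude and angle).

Γ ≈ 0.572 ∠ 11.5°

Γ = (Z_L − Z_0)/(Z_L + Z_0) = (113 + j55.3)/(213 + j55.3)
|Γ| = 126/220 = 0.572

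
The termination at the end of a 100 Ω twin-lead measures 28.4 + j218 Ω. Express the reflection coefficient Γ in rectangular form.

Γ ≈ 0.599 + j0.681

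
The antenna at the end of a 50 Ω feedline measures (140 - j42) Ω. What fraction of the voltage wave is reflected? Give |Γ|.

Γ = (Z_L − Z_0)/(Z_L + Z_0) = (90 − j42)/(190 − j42)
|Γ| = 99.3/195

|Γ| ≈ 0.51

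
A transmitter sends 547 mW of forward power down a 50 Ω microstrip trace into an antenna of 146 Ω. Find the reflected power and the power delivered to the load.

P_reflected ≈ 131 mW; P_delivered ≈ 416 mW

Γ = (146 − 50)/(146 + 50) = 0.49
|Γ|² = 0.24
P_refl = |Γ|²·P_inc = 131 mW, P_del = (1 − |Γ|²)·P_inc = 416 mW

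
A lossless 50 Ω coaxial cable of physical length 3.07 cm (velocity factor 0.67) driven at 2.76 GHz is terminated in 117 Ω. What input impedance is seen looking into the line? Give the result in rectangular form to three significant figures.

Z_in ≈ 58.4 + j46.6 Ω

λ = v/f = 0.67·c / 2.76 GHz = 0.0728 m
βl = 2π·l/λ = 2π × 0.422 = 152°
tan(βl) = tan(152°) = -0.537
Z_in = Z_0·(Z_L + jZ_0·tanβl)/(Z_0 + jZ_L·tanβl)
     = 50·(117 − j26.9)/(50 − j62.8)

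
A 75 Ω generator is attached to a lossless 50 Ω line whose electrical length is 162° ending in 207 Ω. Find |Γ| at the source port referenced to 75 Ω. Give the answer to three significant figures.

tan(βl) = -0.325
Z_in = Z_0·(Z_L + jZ_0·tanβl)/(Z_0 + jZ_L·tanβl) = 81.5 + j93.3 Ω
Γ_s = (Z_in − Z_s)/(Z_in + Z_s) = (6.46 + j93.3)/(156 + j93.3), |Γ_s| = 0.514

|Γ| ≈ 0.514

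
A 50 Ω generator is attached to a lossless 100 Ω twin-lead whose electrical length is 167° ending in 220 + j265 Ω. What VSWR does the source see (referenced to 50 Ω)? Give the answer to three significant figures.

VSWR ≈ 9.74

tan(βl) = -0.231
Z_in = Z_0·(Z_L + jZ_0·tanβl)/(Z_0 + jZ_L·tanβl) = 81.1 + j176 Ω
Γ_s = (Z_in − Z_s)/(Z_in + Z_s) = (31.1 + j176)/(131 + j176), |Γ_s| = 0.814
VSWR = (1 + |Γ_s|)/(1 − |Γ_s|)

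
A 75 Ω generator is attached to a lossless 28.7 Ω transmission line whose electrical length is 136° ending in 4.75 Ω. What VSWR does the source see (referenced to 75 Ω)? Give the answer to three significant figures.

tan(βl) = -0.966
Z_in = Z_0·(Z_L + jZ_0·tanβl)/(Z_0 + jZ_L·tanβl) = 8.95 − j26.3 Ω
Γ_s = (Z_in − Z_s)/(Z_in + Z_s) = (-66 − j26.3)/(84 − j26.3), |Γ_s| = 0.808
VSWR = (1 + |Γ_s|)/(1 − |Γ_s|)

VSWR ≈ 9.42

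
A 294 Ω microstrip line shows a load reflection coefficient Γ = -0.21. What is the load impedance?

Z_L ≈ 192 Ω

Z_L = Z_0·(1 + Γ)/(1 − Γ) = 294·(0.79)/(1.21)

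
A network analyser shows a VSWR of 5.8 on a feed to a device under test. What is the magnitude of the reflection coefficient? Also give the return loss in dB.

|Γ| ≈ 0.706; return loss ≈ 3.03 dB

|Γ| = (S − 1)/(S + 1) = (5.8 − 1)/(5.8 + 1) = 4.8/6.8
RL = −20·log₁₀|Γ| = −20·log₁₀(0.706)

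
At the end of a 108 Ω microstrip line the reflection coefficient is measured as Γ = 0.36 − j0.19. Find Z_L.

Z_L ≈ 202 − j92.1 Ω

Z_L = Z_0·(1 + Γ)/(1 − Γ) = 108·(1.36 − j0.19)/(0.64 + j0.19)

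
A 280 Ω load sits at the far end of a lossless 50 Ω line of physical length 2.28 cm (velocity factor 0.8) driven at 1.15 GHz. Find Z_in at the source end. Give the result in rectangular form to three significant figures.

λ = v/f = 0.8·c / 1.15 GHz = 0.209 m
βl = 2π·l/λ = 2π × 0.109 = 39.3°
tan(βl) = tan(39.3°) = 0.819
Z_in = Z_0·(Z_L + jZ_0·tanβl)/(Z_0 + jZ_L·tanβl)
     = 50·(280 + j41)/(50 + j229)

Z_in ≈ 21.2 − j56.4 Ω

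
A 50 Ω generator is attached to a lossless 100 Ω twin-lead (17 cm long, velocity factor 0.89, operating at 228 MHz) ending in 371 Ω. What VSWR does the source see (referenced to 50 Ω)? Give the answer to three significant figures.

VSWR ≈ 4.08

λ = v/f = 0.89·c / 228 MHz = 1.17 m
βl = 2π·l/λ = 2π × 0.145 = 52.3°
tan(βl) = 1.29
Z_in = Z_0·(Z_L + jZ_0·tanβl)/(Z_0 + jZ_L·tanβl) = 41.3 − j68.8 Ω
Γ_s = (Z_in − Z_s)/(Z_in + Z_s) = (-8.7 − j68.8)/(91.3 − j68.8), |Γ_s| = 0.606
VSWR = (1 + |Γ_s|)/(1 − |Γ_s|)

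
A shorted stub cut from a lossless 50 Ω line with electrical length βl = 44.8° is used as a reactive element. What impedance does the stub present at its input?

tan(βl) = 0.993
For a shorted stub, Z_in = jZ_0·tan(βl)

Z_in ≈ +j49.7 Ω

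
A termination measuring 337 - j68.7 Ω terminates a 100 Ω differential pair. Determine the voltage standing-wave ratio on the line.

VSWR ≈ 3.52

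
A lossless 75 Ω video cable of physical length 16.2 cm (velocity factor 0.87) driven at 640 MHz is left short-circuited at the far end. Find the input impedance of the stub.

λ = v/f = 0.87·c / 640 MHz = 0.408 m
βl = 2π·l/λ = 2π × 0.397 = 143°
tan(βl) = -0.753
For a short-circuited stub, Z_in = jZ_0·tan(βl)

Z_in ≈ −j56.5 Ω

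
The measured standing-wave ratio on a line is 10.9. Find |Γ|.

|Γ| ≈ 0.832

|Γ| = (S − 1)/(S + 1) = (10.9 − 1)/(10.9 + 1) = 9.9/11.9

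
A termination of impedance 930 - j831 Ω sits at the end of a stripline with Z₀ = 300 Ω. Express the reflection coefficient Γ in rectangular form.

Γ = (Z_L − Z_0)/(Z_L + Z_0) = (630 − j831)/(1230 − j831)

Γ ≈ 0.665 − j0.226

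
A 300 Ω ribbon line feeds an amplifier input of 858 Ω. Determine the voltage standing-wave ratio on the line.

VSWR ≈ 2.86

For a purely resistive load, VSWR = R_L/Z_0 or Z_0/R_L (whichever > 1) = 858/300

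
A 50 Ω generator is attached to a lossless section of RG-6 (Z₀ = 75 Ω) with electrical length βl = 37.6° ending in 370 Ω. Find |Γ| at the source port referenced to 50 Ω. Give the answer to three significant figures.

tan(βl) = 0.77
Z_in = Z_0·(Z_L + jZ_0·tanβl)/(Z_0 + jZ_L·tanβl) = 38.2 − j87.3 Ω
Γ_s = (Z_in − Z_s)/(Z_in + Z_s) = (-11.8 − j87.3)/(88.2 − j87.3), |Γ_s| = 0.71

|Γ| ≈ 0.71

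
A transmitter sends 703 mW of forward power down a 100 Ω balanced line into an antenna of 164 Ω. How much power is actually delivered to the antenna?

P_delivered ≈ 662 mW

Γ = (164 − 100)/(164 + 100) = 0.242
|Γ|² = 0.0588
P_refl = |Γ|²·P_inc = 41.3 mW, P_del = (1 − |Γ|²)·P_inc = 662 mW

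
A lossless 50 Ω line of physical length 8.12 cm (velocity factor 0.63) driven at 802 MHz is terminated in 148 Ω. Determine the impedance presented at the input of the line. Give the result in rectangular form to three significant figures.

λ = v/f = 0.63·c / 802 MHz = 0.236 m
βl = 2π·l/λ = 2π × 0.345 = 124°
tan(βl) = tan(124°) = -1.48
Z_in = Z_0·(Z_L + jZ_0·tanβl)/(Z_0 + jZ_L·tanβl)
     = 50·(148 − j74)/(50 − j219)

Z_in ≈ 23.4 + j28.4 Ω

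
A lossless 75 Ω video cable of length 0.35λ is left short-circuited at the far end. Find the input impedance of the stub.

βl = 2π × 0.35 = 126°
tan(βl) = -1.38
For a short-circuited stub, Z_in = jZ_0·tan(βl)

Z_in ≈ −j103 Ω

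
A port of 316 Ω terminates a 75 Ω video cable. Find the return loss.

Γ = (316 − 75)/(316 + 75) = 0.616
RL = −20·log₁₀|Γ| = −20·log₁₀(0.616)

RL ≈ 4.2 dB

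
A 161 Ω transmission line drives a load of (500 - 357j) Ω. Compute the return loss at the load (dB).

Γ = (339 − j357)/(661 − j357), |Γ| = 0.655
RL = −20·log₁₀|Γ| = −20·log₁₀(0.655)

RL ≈ 3.67 dB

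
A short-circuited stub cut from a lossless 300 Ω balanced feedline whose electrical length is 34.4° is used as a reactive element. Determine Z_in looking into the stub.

tan(βl) = 0.685
For a short-circuited stub, Z_in = jZ_0·tan(βl)

Z_in ≈ +j205 Ω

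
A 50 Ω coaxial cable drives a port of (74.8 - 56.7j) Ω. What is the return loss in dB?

Γ = (24.8 − j56.7)/(124.8 − j56.7), |Γ| = 0.451
RL = −20·log₁₀|Γ| = −20·log₁₀(0.451)

RL ≈ 6.91 dB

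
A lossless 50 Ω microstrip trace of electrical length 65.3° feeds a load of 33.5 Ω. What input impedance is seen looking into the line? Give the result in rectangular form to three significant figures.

tan(βl) = tan(65.3°) = 2.17
Z_in = Z_0·(Z_L + jZ_0·tanβl)/(Z_0 + jZ_L·tanβl)
     = 50·(33.5 + j109)/(50 + j72.8)

Z_in ≈ 61.5 + j19.2 Ω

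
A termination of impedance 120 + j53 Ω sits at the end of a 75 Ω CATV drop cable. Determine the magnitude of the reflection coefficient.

Γ = (Z_L − Z_0)/(Z_L + Z_0) = (45 + j53)/(195 + j53)
|Γ| = 69.5/202

|Γ| ≈ 0.344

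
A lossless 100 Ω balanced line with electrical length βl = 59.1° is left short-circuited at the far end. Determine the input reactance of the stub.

tan(βl) = 1.67
For a short-circuited stub, Z_in = jZ_0·tan(βl)

X_in ≈ 167 Ω (inductive)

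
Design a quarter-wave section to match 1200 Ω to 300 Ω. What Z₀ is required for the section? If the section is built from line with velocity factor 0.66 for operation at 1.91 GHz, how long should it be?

Z_qwt ≈ 600 Ω; length ≈ 2.59 cm

Z_qwt = √(Z_0·R_L) = √(300 × 1200) = √360000
λ = 0.66·c/f = 0.104 m, so l = λ/4 = 0.0259 m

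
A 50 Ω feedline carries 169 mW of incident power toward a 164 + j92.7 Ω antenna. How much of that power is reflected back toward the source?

|Γ| = |(114 + j92.7)/(214 + j92.7)| = 0.63
|Γ|² = 0.397
P_refl = |Γ|²·P_inc = 67.1 mW, P_del = (1 − |Γ|²)·P_inc = 102 mW

P_reflected ≈ 67.1 mW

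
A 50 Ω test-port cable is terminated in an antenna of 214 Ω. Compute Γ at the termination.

Γ = (Z_L − Z_0)/(Z_L + Z_0) = (214 − 50)/(214 + 50) = 164/264

Γ = 0.621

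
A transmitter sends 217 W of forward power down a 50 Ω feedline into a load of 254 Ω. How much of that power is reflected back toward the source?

Γ = (254 − 50)/(254 + 50) = 0.671
|Γ|² = 0.45
P_refl = |Γ|²·P_inc = 97.7 W, P_del = (1 − |Γ|²)·P_inc = 119 W

P_reflected ≈ 97.7 W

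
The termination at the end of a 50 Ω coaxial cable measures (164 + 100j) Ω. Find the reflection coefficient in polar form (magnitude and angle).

Γ ≈ 0.642 ∠ 16.2°

Γ = (Z_L − Z_0)/(Z_L + Z_0) = (114 + j100)/(214 + j100)
|Γ| = 152/236 = 0.642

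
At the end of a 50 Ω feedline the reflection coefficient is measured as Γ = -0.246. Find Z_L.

Z_L ≈ 30.3 Ω

Z_L = Z_0·(1 + Γ)/(1 − Γ) = 50·(0.754)/(1.25)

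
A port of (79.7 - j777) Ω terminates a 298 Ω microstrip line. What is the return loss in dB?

RL ≈ 0.591 dB

Γ = (-218.3 − j777)/(377.7 − j777), |Γ| = 0.934
RL = −20·log₁₀|Γ| = −20·log₁₀(0.934)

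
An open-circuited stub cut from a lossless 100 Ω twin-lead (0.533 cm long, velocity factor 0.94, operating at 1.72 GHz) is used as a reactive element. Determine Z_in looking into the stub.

Z_in ≈ −j483 Ω

λ = v/f = 0.94·c / 1.72 GHz = 0.164 m
βl = 2π·l/λ = 2π × 0.0325 = 11.7°
tan(βl) = 0.207
For an open-circuited stub, Z_in = −jZ_0·cot(βl) = −jZ_0/tan(βl)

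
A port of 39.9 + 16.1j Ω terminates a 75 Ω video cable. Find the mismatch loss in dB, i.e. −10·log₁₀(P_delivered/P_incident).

Γ = (-35.1 + j16.1)/(114.9 + j16.1), |Γ| = 0.333
|Γ|² = 0.111, so P_del/P_inc = 1 − |Γ|² = 0.889
ML = −10·log₁₀(1 − |Γ|²)

mismatch loss ≈ 0.51 dB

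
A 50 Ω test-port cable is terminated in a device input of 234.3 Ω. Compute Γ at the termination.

Γ = 0.648

Γ = (Z_L − Z_0)/(Z_L + Z_0) = (234.3 − 50)/(234.3 + 50) = 184.3/284.3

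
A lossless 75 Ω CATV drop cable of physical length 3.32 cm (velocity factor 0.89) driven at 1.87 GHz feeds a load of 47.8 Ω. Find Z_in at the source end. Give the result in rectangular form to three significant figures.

Z_in ≈ 116 + j11.7 Ω

λ = v/f = 0.89·c / 1.87 GHz = 0.143 m
βl = 2π·l/λ = 2π × 0.233 = 83.7°
tan(βl) = tan(83.7°) = 9.07
Z_in = Z_0·(Z_L + jZ_0·tanβl)/(Z_0 + jZ_L·tanβl)
     = 75·(47.8 + j680)/(75 + j434)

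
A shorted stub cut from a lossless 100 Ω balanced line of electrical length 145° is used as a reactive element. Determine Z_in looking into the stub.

Z_in ≈ −j70 Ω

tan(βl) = -0.7
For a shorted stub, Z_in = jZ_0·tan(βl)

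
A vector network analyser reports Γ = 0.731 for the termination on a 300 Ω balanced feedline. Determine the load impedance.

Z_L ≈ 1930 Ω

Z_L = Z_0·(1 + Γ)/(1 − Γ) = 300·(1.73)/(0.269)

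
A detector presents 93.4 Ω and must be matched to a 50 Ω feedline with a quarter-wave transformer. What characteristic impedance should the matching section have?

Z_qwt = √(Z_0·R_L) = √(50 × 93.4) = √4670

Z_qwt ≈ 68.3 Ω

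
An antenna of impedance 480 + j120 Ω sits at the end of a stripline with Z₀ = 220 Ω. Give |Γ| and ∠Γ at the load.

Γ ≈ 0.403 ∠ 15°

Γ = (Z_L − Z_0)/(Z_L + Z_0) = (260 + j120)/(700 + j120)
|Γ| = 286/710 = 0.403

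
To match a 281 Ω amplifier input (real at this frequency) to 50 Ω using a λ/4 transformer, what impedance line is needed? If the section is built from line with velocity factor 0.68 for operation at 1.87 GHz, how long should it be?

Z_qwt ≈ 119 Ω; length ≈ 2.73 cm

Z_qwt = √(Z_0·R_L) = √(50 × 281) = √14050
λ = 0.68·c/f = 0.109 m, so l = λ/4 = 0.0273 m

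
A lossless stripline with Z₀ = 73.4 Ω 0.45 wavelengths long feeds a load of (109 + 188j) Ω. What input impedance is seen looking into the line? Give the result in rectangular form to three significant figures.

βl = 2π × 0.45 = 162°
tan(βl) = tan(162°) = -0.325
Z_in = Z_0·(Z_L + jZ_0·tanβl)/(Z_0 + jZ_L·tanβl)
     = 73.4·(109 + j164)/(134 − j35.4)

Z_in ≈ 33.6 + j98.4 Ω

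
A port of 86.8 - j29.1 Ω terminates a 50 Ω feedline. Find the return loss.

Γ = (36.8 − j29.1)/(136.8 − j29.1), |Γ| = 0.335
RL = −20·log₁₀|Γ| = −20·log₁₀(0.335)

RL ≈ 9.49 dB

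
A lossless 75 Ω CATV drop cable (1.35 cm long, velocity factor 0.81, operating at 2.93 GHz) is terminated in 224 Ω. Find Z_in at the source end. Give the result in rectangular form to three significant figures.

Z_in ≈ 33.1 − j39 Ω

λ = v/f = 0.81·c / 2.93 GHz = 0.0829 m
βl = 2π·l/λ = 2π × 0.163 = 58.6°
tan(βl) = tan(58.6°) = 1.64
Z_in = Z_0·(Z_L + jZ_0·tanβl)/(Z_0 + jZ_L·tanβl)
     = 75·(224 + j123)/(75 + j367)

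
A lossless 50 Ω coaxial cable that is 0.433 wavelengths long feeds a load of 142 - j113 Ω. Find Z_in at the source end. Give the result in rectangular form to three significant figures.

βl = 2π × 0.433 = 156°
tan(βl) = tan(156°) = -0.448
Z_in = Z_0·(Z_L + jZ_0·tanβl)/(Z_0 + jZ_L·tanβl)
     = 50·(142 − j135)/(-0.595 − j63.6)

Z_in ≈ 105 + j113 Ω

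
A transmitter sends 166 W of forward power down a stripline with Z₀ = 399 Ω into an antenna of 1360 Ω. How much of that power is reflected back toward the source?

Γ = (1360 − 399)/(1360 + 399) = 0.546
|Γ|² = 0.298
P_refl = |Γ|²·P_inc = 49.5 W, P_del = (1 − |Γ|²)·P_inc = 116 W

P_reflected ≈ 49.5 W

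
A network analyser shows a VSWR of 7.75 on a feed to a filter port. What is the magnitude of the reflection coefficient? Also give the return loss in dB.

|Γ| = (S − 1)/(S + 1) = (7.75 − 1)/(7.75 + 1) = 6.75/8.75
RL = −20·log₁₀|Γ| = −20·log₁₀(0.771)

|Γ| ≈ 0.771; return loss ≈ 2.25 dB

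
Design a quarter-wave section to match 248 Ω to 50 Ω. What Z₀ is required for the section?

Z_qwt ≈ 111 Ω

Z_qwt = √(Z_0·R_L) = √(50 × 248) = √12400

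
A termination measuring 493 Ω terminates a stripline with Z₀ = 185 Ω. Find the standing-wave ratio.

For a purely resistive load, VSWR = R_L/Z_0 or Z_0/R_L (whichever > 1) = 493/185

VSWR ≈ 2.66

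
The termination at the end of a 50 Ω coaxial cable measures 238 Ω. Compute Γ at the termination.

Γ = (Z_L − Z_0)/(Z_L + Z_0) = (238 − 50)/(238 + 50) = 188/288

Γ = 0.653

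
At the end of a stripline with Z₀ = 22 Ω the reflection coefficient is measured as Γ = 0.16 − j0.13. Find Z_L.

Z_L = Z_0·(1 + Γ)/(1 − Γ) = 22·(1.16 − j0.13)/(0.84 + j0.13)

Z_L ≈ 29.2 − j7.92 Ω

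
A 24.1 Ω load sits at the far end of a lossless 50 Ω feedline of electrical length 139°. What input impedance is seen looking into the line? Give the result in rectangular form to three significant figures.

Z_in ≈ 36 − j28.4 Ω

tan(βl) = tan(139°) = -0.869
Z_in = Z_0·(Z_L + jZ_0·tanβl)/(Z_0 + jZ_L·tanβl)
     = 50·(24.1 − j43.5)/(50 − j20.9)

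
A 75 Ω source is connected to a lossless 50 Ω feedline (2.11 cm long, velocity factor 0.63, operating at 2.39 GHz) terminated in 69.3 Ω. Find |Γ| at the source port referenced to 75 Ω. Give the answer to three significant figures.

λ = v/f = 0.63·c / 2.39 GHz = 0.0791 m
βl = 2π·l/λ = 2π × 0.267 = 96.1°
tan(βl) = -9.43
Z_in = Z_0·(Z_L + jZ_0·tanβl)/(Z_0 + jZ_L·tanβl) = 36.3 + j2.53 Ω
Γ_s = (Z_in − Z_s)/(Z_in + Z_s) = (-38.7 + j2.53)/(111 + j2.53), |Γ_s| = 0.349

|Γ| ≈ 0.349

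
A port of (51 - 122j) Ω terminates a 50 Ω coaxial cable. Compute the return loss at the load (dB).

Γ = (1 − j122)/(101 − j122), |Γ| = 0.77
RL = −20·log₁₀|Γ| = −20·log₁₀(0.77)

RL ≈ 2.27 dB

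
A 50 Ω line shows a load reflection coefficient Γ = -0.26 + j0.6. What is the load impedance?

Z_L ≈ 14.7 + j30.8 Ω

Z_L = Z_0·(1 + Γ)/(1 − Γ) = 50·(0.74 + j0.6)/(1.26 − j0.6)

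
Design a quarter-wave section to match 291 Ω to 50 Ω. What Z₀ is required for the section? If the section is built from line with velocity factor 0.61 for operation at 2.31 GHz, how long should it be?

Z_qwt ≈ 121 Ω; length ≈ 1.98 cm

Z_qwt = √(Z_0·R_L) = √(50 × 291) = √14550
λ = 0.61·c/f = 0.0792 m, so l = λ/4 = 0.0198 m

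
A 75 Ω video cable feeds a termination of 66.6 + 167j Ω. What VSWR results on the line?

Γ = (Z_L − Z_0)/(Z_L + Z_0) = (-8.4 + j167)/(141.6 + j167)
|Γ| = 167/219 = 0.764
VSWR = (1 + |Γ|)/(1 − |Γ|) = 1.76/0.236

VSWR ≈ 7.46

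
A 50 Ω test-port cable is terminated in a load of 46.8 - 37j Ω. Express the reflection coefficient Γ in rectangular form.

Γ ≈ 0.0986 − j0.345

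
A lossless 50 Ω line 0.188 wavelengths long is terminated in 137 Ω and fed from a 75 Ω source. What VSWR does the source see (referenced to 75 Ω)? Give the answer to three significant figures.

βl = 2π × 0.188 = 67.7°
tan(βl) = 2.44
Z_in = Z_0·(Z_L + jZ_0·tanβl)/(Z_0 + jZ_L·tanβl) = 20.9 − j17.4 Ω
Γ_s = (Z_in − Z_s)/(Z_in + Z_s) = (-54.1 − j17.4)/(95.9 − j17.4), |Γ_s| = 0.584
VSWR = (1 + |Γ_s|)/(1 − |Γ_s|)

VSWR ≈ 3.81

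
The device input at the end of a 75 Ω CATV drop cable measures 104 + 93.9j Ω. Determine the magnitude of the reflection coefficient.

|Γ| ≈ 0.486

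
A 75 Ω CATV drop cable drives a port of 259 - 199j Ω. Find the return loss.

Γ = (184 − j199)/(334 − j199), |Γ| = 0.697
RL = −20·log₁₀|Γ| = −20·log₁₀(0.697)

RL ≈ 3.13 dB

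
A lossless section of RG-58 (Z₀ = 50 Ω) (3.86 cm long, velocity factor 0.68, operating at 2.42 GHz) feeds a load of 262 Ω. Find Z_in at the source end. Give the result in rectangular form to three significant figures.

Z_in ≈ 93.3 + j119 Ω

λ = v/f = 0.68·c / 2.42 GHz = 0.0843 m
βl = 2π·l/λ = 2π × 0.458 = 165°
tan(βl) = tan(165°) = -0.271
Z_in = Z_0·(Z_L + jZ_0·tanβl)/(Z_0 + jZ_L·tanβl)
     = 50·(262 − j13.5)/(50 − j71)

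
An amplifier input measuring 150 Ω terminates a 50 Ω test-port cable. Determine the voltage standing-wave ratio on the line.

VSWR ≈ 3

For a purely resistive load, VSWR = R_L/Z_0 or Z_0/R_L (whichever > 1) = 150/50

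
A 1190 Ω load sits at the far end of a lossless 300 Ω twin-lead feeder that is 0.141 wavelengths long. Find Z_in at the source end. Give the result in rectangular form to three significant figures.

βl = 2π × 0.141 = 50.8°
tan(βl) = tan(50.8°) = 1.22
Z_in = Z_0·(Z_L + jZ_0·tanβl)/(Z_0 + jZ_L·tanβl)
     = 300·(1190 + j367)/(300 + j1460)

Z_in ≈ 121 − j220 Ω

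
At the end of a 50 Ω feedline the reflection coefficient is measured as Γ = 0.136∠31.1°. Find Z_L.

Z_L ≈ 62.5 + j8.94 Ω

Z_L = Z_0·(1 + Γ)/(1 − Γ) = 50·(1.12 + j0.0702)/(0.884 − j0.0702)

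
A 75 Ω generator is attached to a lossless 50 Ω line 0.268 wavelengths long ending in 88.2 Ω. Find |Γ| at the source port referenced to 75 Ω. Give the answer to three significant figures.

|Γ| ≈ 0.449

βl = 2π × 0.268 = 96.5°
tan(βl) = -8.8
Z_in = Z_0·(Z_L + jZ_0·tanβl)/(Z_0 + jZ_L·tanβl) = 28.6 + j3.84 Ω
Γ_s = (Z_in − Z_s)/(Z_in + Z_s) = (-46.4 + j3.84)/(104 + j3.84), |Γ_s| = 0.449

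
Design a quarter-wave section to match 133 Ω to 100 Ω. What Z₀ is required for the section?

Z_qwt ≈ 115 Ω

Z_qwt = √(Z_0·R_L) = √(100 × 133) = √13300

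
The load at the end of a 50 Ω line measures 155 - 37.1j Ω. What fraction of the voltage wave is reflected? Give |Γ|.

|Γ| ≈ 0.535

Γ = (Z_L − Z_0)/(Z_L + Z_0) = (105 − j37.1)/(205 − j37.1)
|Γ| = 111/208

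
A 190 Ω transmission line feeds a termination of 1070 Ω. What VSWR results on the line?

Γ = (1070 − 190)/(1070 + 190) = 0.698
VSWR = (1 + 0.698)/(1 − 0.698)

VSWR ≈ 5.63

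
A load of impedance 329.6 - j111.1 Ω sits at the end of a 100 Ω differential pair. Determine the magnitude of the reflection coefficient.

|Γ| ≈ 0.575

Γ = (Z_L − Z_0)/(Z_L + Z_0) = (229.6 − j111.1)/(429.6 − j111.1)
|Γ| = 255/444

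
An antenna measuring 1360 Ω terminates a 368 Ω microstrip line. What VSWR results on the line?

VSWR ≈ 3.7

For a purely resistive load, VSWR = R_L/Z_0 or Z_0/R_L (whichever > 1) = 1360/368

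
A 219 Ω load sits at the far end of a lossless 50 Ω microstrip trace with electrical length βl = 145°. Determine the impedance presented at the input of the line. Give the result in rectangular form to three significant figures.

tan(βl) = tan(145°) = -0.7
Z_in = Z_0·(Z_L + jZ_0·tanβl)/(Z_0 + jZ_L·tanβl)
     = 50·(219 − j35)/(50 − j153)

Z_in ≈ 31.4 + j61.2 Ω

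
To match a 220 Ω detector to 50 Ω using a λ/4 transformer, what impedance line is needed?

Z_qwt ≈ 105 Ω

Z_qwt = √(Z_0·R_L) = √(50 × 220) = √11000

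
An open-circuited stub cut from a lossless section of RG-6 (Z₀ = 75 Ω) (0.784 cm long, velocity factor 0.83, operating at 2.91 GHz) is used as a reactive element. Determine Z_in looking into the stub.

λ = v/f = 0.83·c / 2.91 GHz = 0.0856 m
βl = 2π·l/λ = 2π × 0.0916 = 33°
tan(βl) = 0.649
For an open-circuited stub, Z_in = −jZ_0·cot(βl) = −jZ_0/tan(βl)

Z_in ≈ −j116 Ω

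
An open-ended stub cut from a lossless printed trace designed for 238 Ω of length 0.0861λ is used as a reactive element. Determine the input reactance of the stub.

X_in ≈ -396 Ω (capacitive)

βl = 2π × 0.0861 = 31°
tan(βl) = 0.601
For an open-ended stub, Z_in = −jZ_0·cot(βl) = −jZ_0/tan(βl)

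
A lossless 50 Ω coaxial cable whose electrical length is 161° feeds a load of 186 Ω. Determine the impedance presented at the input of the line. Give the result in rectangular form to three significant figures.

tan(βl) = tan(161°) = -0.344
Z_in = Z_0·(Z_L + jZ_0·tanβl)/(Z_0 + jZ_L·tanβl)
     = 50·(186 − j17.2)/(50 − j64)

Z_in ≈ 78.8 + j83.7 Ω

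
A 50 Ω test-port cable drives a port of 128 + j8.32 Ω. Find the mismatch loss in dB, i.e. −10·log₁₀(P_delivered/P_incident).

mismatch loss ≈ 0.935 dB

Γ = (78 + j8.32)/(178 + j8.32), |Γ| = 0.44
|Γ|² = 0.194, so P_del/P_inc = 1 − |Γ|² = 0.806
ML = −10·log₁₀(1 − |Γ|²)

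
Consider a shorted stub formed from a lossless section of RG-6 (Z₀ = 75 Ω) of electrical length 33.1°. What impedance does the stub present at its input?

tan(βl) = 0.652
For a shorted stub, Z_in = jZ_0·tan(βl)

Z_in ≈ +j48.9 Ω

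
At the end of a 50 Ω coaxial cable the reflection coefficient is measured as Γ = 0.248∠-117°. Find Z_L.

Z_L ≈ 36.5 − j17.2 Ω

Z_L = Z_0·(1 + Γ)/(1 − Γ) = 50·(0.887 − j0.221)/(1.11 + j0.221)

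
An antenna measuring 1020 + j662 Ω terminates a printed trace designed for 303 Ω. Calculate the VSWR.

VSWR ≈ 4.88

Γ = (Z_L − Z_0)/(Z_L + Z_0) = (717 + j662)/(1323 + j662)
|Γ| = 976/1480 = 0.66
VSWR = (1 + |Γ|)/(1 − |Γ|) = 1.66/0.34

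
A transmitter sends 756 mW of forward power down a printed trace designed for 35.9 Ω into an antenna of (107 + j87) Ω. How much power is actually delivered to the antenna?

|Γ| = |(71.1 + j87)/(142.9 + j87)| = 0.672
|Γ|² = 0.451
P_refl = |Γ|²·P_inc = 341 mW, P_del = (1 − |Γ|²)·P_inc = 415 mW

P_delivered ≈ 415 mW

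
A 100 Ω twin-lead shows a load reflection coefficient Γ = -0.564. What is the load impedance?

Z_L ≈ 27.9 Ω

Z_L = Z_0·(1 + Γ)/(1 − Γ) = 100·(0.436)/(1.56)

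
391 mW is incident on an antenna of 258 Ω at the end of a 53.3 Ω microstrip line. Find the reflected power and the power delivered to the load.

P_reflected ≈ 169 mW; P_delivered ≈ 222 mW

Γ = (258 − 53.3)/(258 + 53.3) = 0.658
|Γ|² = 0.432
P_refl = |Γ|²·P_inc = 169 mW, P_del = (1 − |Γ|²)·P_inc = 222 mW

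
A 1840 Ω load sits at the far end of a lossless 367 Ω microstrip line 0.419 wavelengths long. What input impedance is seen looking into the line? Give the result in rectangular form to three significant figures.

Z_in ≈ 273 + j560 Ω

βl = 2π × 0.419 = 151°
tan(βl) = tan(151°) = -0.558
Z_in = Z_0·(Z_L + jZ_0·tanβl)/(Z_0 + jZ_L·tanβl)
     = 367·(1840 − j205)/(367 − j1030)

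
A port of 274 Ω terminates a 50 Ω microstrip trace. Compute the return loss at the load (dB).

RL ≈ 3.21 dB

Γ = (274 − 50)/(274 + 50) = 0.691
RL = −20·log₁₀|Γ| = −20·log₁₀(0.691)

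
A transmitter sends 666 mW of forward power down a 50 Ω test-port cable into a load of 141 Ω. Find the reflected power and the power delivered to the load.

P_reflected ≈ 151 mW; P_delivered ≈ 515 mW

Γ = (141 − 50)/(141 + 50) = 0.476
|Γ|² = 0.227
P_refl = |Γ|²·P_inc = 151 mW, P_del = (1 − |Γ|²)·P_inc = 515 mW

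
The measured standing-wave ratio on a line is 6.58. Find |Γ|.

|Γ| ≈ 0.736

|Γ| = (S − 1)/(S + 1) = (6.58 − 1)/(6.58 + 1) = 5.58/7.58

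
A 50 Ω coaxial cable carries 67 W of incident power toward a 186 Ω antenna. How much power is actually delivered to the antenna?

P_delivered ≈ 44.8 W

Γ = (186 − 50)/(186 + 50) = 0.576
|Γ|² = 0.332
P_refl = |Γ|²·P_inc = 22.2 W, P_del = (1 − |Γ|²)·P_inc = 44.8 W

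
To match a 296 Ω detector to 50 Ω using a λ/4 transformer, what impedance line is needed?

Z_qwt ≈ 122 Ω

Z_qwt = √(Z_0·R_L) = √(50 × 296) = √14800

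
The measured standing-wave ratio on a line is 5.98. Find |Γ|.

|Γ| ≈ 0.713

|Γ| = (S − 1)/(S + 1) = (5.98 − 1)/(5.98 + 1) = 4.98/6.98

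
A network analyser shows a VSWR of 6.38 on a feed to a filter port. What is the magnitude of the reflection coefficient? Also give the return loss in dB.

|Γ| ≈ 0.729; return loss ≈ 2.75 dB

|Γ| = (S − 1)/(S + 1) = (6.38 − 1)/(6.38 + 1) = 5.38/7.38
RL = −20·log₁₀|Γ| = −20·log₁₀(0.729)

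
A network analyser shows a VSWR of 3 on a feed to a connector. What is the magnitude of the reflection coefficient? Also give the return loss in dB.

|Γ| = (S − 1)/(S + 1) = (3 − 1)/(3 + 1) = 2/4
RL = −20·log₁₀|Γ| = −20·log₁₀(0.5)

|Γ| ≈ 0.5; return loss ≈ 6.02 dB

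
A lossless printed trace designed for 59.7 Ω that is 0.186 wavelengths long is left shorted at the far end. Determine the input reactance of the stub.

X_in ≈ 140 Ω (inductive)

βl = 2π × 0.186 = 67°
tan(βl) = 2.35
For a shorted stub, Z_in = jZ_0·tan(βl)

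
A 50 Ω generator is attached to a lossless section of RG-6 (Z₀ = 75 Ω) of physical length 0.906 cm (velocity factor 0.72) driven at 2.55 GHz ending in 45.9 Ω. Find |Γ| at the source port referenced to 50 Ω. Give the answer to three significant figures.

λ = v/f = 0.72·c / 2.55 GHz = 0.0847 m
βl = 2π·l/λ = 2π × 0.107 = 38.5°
tan(βl) = 0.796
Z_in = Z_0·(Z_L + jZ_0·tanβl)/(Z_0 + jZ_L·tanβl) = 60.6 + j30.2 Ω
Γ_s = (Z_in − Z_s)/(Z_in + Z_s) = (10.6 + j30.2)/(111 + j30.2), |Γ_s| = 0.279

|Γ| ≈ 0.279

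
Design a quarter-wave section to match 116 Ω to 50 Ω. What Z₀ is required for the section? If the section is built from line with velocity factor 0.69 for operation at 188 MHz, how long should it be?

Z_qwt ≈ 76.2 Ω; length ≈ 27.5 cm

Z_qwt = √(Z_0·R_L) = √(50 × 116) = √5800
λ = 0.69·c/f = 1.1 m, so l = λ/4 = 0.275 m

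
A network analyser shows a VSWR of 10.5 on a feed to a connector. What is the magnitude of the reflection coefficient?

|Γ| = (S − 1)/(S + 1) = (10.5 − 1)/(10.5 + 1) = 9.5/11.5

|Γ| ≈ 0.826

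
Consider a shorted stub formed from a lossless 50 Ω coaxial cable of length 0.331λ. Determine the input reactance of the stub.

X_in ≈ -89.6 Ω (capacitive)

βl = 2π × 0.331 = 119°
tan(βl) = -1.79
For a shorted stub, Z_in = jZ_0·tan(βl)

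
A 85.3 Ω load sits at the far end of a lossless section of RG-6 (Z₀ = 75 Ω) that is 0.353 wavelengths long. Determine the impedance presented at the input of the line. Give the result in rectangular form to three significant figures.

Z_in ≈ 71.9 + j8.92 Ω

βl = 2π × 0.353 = 127°
tan(βl) = tan(127°) = -1.32
Z_in = Z_0·(Z_L + jZ_0·tanβl)/(Z_0 + jZ_L·tanβl)
     = 75·(85.3 − j99.2)/(75 − j113)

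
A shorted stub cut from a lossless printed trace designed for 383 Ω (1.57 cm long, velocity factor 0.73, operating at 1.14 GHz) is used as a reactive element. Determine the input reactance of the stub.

X_in ≈ 216 Ω (inductive)

λ = v/f = 0.73·c / 1.14 GHz = 0.192 m
βl = 2π·l/λ = 2π × 0.0817 = 29.4°
tan(βl) = 0.564
For a shorted stub, Z_in = jZ_0·tan(βl)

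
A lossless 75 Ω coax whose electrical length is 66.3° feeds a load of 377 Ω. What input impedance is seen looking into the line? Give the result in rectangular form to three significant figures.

Z_in ≈ 17.7 − j31.4 Ω

tan(βl) = tan(66.3°) = 2.28
Z_in = Z_0·(Z_L + jZ_0·tanβl)/(Z_0 + jZ_L·tanβl)
     = 75·(377 + j171)/(75 + j859)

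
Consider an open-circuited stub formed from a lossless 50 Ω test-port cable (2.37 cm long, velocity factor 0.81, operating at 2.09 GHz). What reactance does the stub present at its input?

λ = v/f = 0.81·c / 2.09 GHz = 0.116 m
βl = 2π·l/λ = 2π × 0.204 = 73.4°
tan(βl) = 3.35
For an open-circuited stub, Z_in = −jZ_0·cot(βl) = −jZ_0/tan(βl)

X_in ≈ -14.9 Ω (capacitive)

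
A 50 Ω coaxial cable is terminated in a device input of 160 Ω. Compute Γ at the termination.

Γ = 0.524

Γ = (Z_L − Z_0)/(Z_L + Z_0) = (160 − 50)/(160 + 50) = 110/210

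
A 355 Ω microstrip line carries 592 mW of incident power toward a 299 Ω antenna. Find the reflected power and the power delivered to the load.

P_reflected ≈ 4.34 mW; P_delivered ≈ 588 mW

Γ = (299 − 355)/(299 + 355) = -0.0856
|Γ|² = 0.00733
P_refl = |Γ|²·P_inc = 4.34 mW, P_del = (1 − |Γ|²)·P_inc = 588 mW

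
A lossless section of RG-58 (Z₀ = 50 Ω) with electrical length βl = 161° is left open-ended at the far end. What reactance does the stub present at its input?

X_in ≈ 145 Ω (inductive)

tan(βl) = -0.344
For an open-ended stub, Z_in = −jZ_0·cot(βl) = −jZ_0/tan(βl)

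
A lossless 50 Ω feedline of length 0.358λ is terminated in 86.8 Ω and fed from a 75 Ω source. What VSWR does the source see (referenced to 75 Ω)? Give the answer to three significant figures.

βl = 2π × 0.358 = 129°
tan(βl) = -1.24
Z_in = Z_0·(Z_L + jZ_0·tanβl)/(Z_0 + jZ_L·tanβl) = 39.1 + j22.2 Ω
Γ_s = (Z_in − Z_s)/(Z_in + Z_s) = (-35.9 + j22.2)/(114 + j22.2), |Γ_s| = 0.363
VSWR = (1 + |Γ_s|)/(1 − |Γ_s|)

VSWR ≈ 2.14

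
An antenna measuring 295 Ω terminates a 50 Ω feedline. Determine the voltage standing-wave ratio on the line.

Γ = (295 − 50)/(295 + 50) = 0.71
VSWR = (1 + 0.71)/(1 − 0.71)

VSWR ≈ 5.9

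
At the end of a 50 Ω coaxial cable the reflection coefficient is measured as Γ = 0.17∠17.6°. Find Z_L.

Z_L = Z_0·(1 + Γ)/(1 − Γ) = 50·(1.16 + j0.0514)/(0.838 − j0.0514)

Z_L ≈ 68.9 + j7.29 Ω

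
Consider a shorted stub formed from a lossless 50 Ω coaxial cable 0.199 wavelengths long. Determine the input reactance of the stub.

X_in ≈ 151 Ω (inductive)

βl = 2π × 0.199 = 71.6°
tan(βl) = 3.01
For a shorted stub, Z_in = jZ_0·tan(βl)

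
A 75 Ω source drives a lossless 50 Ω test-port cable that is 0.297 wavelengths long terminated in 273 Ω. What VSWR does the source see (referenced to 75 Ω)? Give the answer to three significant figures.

VSWR ≈ 7.81

βl = 2π × 0.297 = 107°
tan(βl) = -3.29
Z_in = Z_0·(Z_L + jZ_0·tanβl)/(Z_0 + jZ_L·tanβl) = 9.97 + j14.7 Ω
Γ_s = (Z_in − Z_s)/(Z_in + Z_s) = (-65 + j14.7)/(85 + j14.7), |Γ_s| = 0.773
VSWR = (1 + |Γ_s|)/(1 − |Γ_s|)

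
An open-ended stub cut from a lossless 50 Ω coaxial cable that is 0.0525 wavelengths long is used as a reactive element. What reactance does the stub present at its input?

βl = 2π × 0.0525 = 18.9°
tan(βl) = 0.342
For an open-ended stub, Z_in = −jZ_0·cot(βl) = −jZ_0/tan(βl)

X_in ≈ -146 Ω (capacitive)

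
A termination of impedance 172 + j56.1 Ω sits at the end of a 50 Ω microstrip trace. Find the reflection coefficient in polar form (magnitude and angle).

Γ = (Z_L − Z_0)/(Z_L + Z_0) = (122 + j56.1)/(222 + j56.1)
|Γ| = 134/229 = 0.586

Γ ≈ 0.586 ∠ 10.5°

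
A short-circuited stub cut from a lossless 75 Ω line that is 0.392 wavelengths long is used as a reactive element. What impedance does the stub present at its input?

βl = 2π × 0.392 = 141°
tan(βl) = -0.806
For a short-circuited stub, Z_in = jZ_0·tan(βl)

Z_in ≈ −j60.5 Ω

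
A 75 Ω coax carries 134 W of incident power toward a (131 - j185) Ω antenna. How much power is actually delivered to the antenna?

|Γ| = |(56 − j185)/(206 − j185)| = 0.698
|Γ|² = 0.487
P_refl = |Γ|²·P_inc = 65.3 W, P_del = (1 − |Γ|²)·P_inc = 68.7 W

P_delivered ≈ 68.7 W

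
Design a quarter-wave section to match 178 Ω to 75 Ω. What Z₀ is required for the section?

Z_qwt ≈ 116 Ω

Z_qwt = √(Z_0·R_L) = √(75 × 178) = √13350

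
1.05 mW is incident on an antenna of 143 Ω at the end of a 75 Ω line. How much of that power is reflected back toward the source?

P_reflected ≈ 0.102 mW

Γ = (143 − 75)/(143 + 75) = 0.312
|Γ|² = 0.0973
P_refl = |Γ|²·P_inc = 0.102 mW, P_del = (1 − |Γ|²)·P_inc = 0.948 mW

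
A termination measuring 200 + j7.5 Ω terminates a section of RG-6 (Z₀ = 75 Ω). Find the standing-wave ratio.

VSWR ≈ 2.67

Γ = (Z_L − Z_0)/(Z_L + Z_0) = (125 + j7.5)/(275 + j7.5)
|Γ| = 125/275 = 0.455
VSWR = (1 + |Γ|)/(1 − |Γ|) = 1.46/0.545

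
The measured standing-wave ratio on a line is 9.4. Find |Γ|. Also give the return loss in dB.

|Γ| ≈ 0.808; return loss ≈ 1.86 dB

|Γ| = (S − 1)/(S + 1) = (9.4 − 1)/(9.4 + 1) = 8.4/10.4
RL = −20·log₁₀|Γ| = −20·log₁₀(0.808)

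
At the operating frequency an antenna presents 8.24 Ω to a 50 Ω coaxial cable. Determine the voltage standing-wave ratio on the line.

VSWR ≈ 6.07

For a purely resistive load, VSWR = R_L/Z_0 or Z_0/R_L (whichever > 1) = 50/8.24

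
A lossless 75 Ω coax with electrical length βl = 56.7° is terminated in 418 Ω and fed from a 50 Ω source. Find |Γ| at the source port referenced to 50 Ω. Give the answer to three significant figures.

tan(βl) = 1.52
Z_in = Z_0·(Z_L + jZ_0·tanβl)/(Z_0 + jZ_L·tanβl) = 19 − j47 Ω
Γ_s = (Z_in − Z_s)/(Z_in + Z_s) = (-31 − j47)/(69 − j47), |Γ_s| = 0.675

|Γ| ≈ 0.675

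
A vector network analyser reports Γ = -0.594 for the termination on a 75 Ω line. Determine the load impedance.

Z_L = Z_0·(1 + Γ)/(1 − Γ) = 75·(0.406)/(1.59)

Z_L ≈ 19.1 Ω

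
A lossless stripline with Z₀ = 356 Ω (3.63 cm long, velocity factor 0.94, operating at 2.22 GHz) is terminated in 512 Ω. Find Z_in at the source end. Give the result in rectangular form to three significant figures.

λ = v/f = 0.94·c / 2.22 GHz = 0.127 m
βl = 2π·l/λ = 2π × 0.286 = 103°
tan(βl) = tan(103°) = -4.37
Z_in = Z_0·(Z_L + jZ_0·tanβl)/(Z_0 + jZ_L·tanβl)
     = 356·(512 − j1560)/(356 − j2240)

Z_in ≈ 254 + j41 Ω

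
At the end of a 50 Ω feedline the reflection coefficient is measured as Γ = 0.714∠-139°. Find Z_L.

Z_L = Z_0·(1 + Γ)/(1 − Γ) = 50·(0.461 − j0.468)/(1.54 + j0.468)

Z_L ≈ 9.47 − j18.1 Ω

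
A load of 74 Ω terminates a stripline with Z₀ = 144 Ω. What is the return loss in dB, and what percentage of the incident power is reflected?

RL ≈ 9.87 dB; 10.3% of incident power reflected

Γ = (74 − 144)/(74 + 144) = -0.321
RL = −20·log₁₀(0.321) = 9.87 dB
P_refl/P_inc = |Γ|² = 0.103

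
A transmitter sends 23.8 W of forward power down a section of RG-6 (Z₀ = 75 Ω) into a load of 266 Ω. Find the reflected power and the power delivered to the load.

Γ = (266 − 75)/(266 + 75) = 0.56
|Γ|² = 0.314
P_refl = |Γ|²·P_inc = 7.47 W, P_del = (1 − |Γ|²)·P_inc = 16.3 W

P_reflected ≈ 7.47 W; P_delivered ≈ 16.3 W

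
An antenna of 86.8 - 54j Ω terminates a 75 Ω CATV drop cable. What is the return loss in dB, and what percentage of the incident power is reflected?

RL ≈ 9.79 dB; 10.5% of incident power reflected

Γ = (11.8 − j54)/(161.8 − j54), |Γ| = 0.324
RL = −20·log₁₀(0.324) = 9.79 dB
P_refl/P_inc = |Γ|² = 0.105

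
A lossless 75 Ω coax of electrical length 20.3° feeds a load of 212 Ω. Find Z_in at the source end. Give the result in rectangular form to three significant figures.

tan(βl) = tan(20.3°) = 0.37
Z_in = Z_0·(Z_L + jZ_0·tanβl)/(Z_0 + jZ_L·tanβl)
     = 75·(212 + j27.7)/(75 + j78.4)

Z_in ≈ 115 − j92.6 Ω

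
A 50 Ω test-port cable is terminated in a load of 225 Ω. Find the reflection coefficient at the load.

Γ = (Z_L − Z_0)/(Z_L + Z_0) = (225 − 50)/(225 + 50) = 175/275

Γ = 0.636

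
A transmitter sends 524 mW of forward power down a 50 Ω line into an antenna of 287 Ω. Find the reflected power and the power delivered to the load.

P_reflected ≈ 259 mW; P_delivered ≈ 265 mW

Γ = (287 − 50)/(287 + 50) = 0.703
|Γ|² = 0.495
P_refl = |Γ|²·P_inc = 259 mW, P_del = (1 − |Γ|²)·P_inc = 265 mW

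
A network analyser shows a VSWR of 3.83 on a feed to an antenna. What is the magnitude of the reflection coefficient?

|Γ| = (S − 1)/(S + 1) = (3.83 − 1)/(3.83 + 1) = 2.83/4.83

|Γ| ≈ 0.586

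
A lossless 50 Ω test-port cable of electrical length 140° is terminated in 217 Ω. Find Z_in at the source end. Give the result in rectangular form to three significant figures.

tan(βl) = tan(140°) = -0.839
Z_in = Z_0·(Z_L + jZ_0·tanβl)/(Z_0 + jZ_L·tanβl)
     = 50·(217 − j42)/(50 − j182)

Z_in ≈ 25.9 + j52.5 Ω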